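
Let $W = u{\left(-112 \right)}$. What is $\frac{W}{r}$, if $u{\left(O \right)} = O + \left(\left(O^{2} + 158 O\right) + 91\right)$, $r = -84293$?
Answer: $\frac{5173}{84293} \approx 0.061369$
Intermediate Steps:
$u{\left(O \right)} = 91 + O^{2} + 159 O$ ($u{\left(O \right)} = O + \left(91 + O^{2} + 158 O\right) = 91 + O^{2} + 159 O$)
$W = -5173$ ($W = 91 + \left(-112\right)^{2} + 159 \left(-112\right) = 91 + 12544 - 17808 = -5173$)
$\frac{W}{r} = - \frac{5173}{-84293} = \left(-5173\right) \left(- \frac{1}{84293}\right) = \frac{5173}{84293}$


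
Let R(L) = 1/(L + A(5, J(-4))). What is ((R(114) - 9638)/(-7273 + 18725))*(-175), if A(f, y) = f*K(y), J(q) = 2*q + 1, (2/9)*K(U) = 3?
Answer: 21866200/148467 ≈ 147.28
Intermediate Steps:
K(U) = 27/2 (K(U) = (9/2)*3 = 27/2)
J(q) = 1 + 2*q
A(f, y) = 27*f/2 (A(f, y) = f*(27/2) = 27*f/2)
R(L) = 1/(135/2 + L) (R(L) = 1/(L + (27/2)*5) = 1/(L + 135/2) = 1/(135/2 + L))
((R(114) - 9638)/(-7273 + 18725))*(-175) = ((2/(135 + 2*114) - 9638)/(-7273 + 18725))*(-175) = ((2/(135 + 228) - 9638)/11452)*(-175) = ((2/363 - 9638)*(1/11452))*(-175) = -3498592/363*1/11452*(-175) = -874648/1039269*(-175) = 21866200/148467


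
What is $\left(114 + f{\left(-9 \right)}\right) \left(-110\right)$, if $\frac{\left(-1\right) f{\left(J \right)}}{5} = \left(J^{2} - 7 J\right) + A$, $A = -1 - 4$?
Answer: $63910$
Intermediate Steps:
$A = -5$
$f{\left(J \right)} = 25 - 5 J^{2} + 35 J$ ($f{\left(J \right)} = - 5 \left(\left(J^{2} - 7 J\right) - 5\right) = - 5 \left(-5 + J^{2} - 7 J\right) = 25 - 5 J^{2} + 35 J$)
$\left(114 + f{\left(-9 \right)}\right) \left(-110\right) = \left(114 + \left(25 - 5 \left(-9\right)^{2} + 35 \left(-9\right)\right)\right) \left(-110\right) = \left(114 - 695\right) \left(-110\right) = \left(-581\right) \left(-110\right) = 63910$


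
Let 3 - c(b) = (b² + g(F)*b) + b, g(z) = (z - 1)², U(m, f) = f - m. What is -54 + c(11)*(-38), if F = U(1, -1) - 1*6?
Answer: 38706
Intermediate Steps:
F = -8 (F = (-1 - 1*1) - 1*6 = (-1 - 1) - 6 = -2 - 6 = -8)
g(z) = (-1 + z)²
c(b) = 3 - b² - 82*b (c(b) = 3 - ((b² + (-1 - 8)²*b) + b) = 3 - ((b² + (-9)²*b) + b) = 3 - ((b² + 81*b) + b) = 3 - (b² + 82*b) = 3 + (-b² - 82*b) = 3 - b² - 82*b)
-54 + c(11)*(-38) = -54 + (3 - 1*11² - 82*11)*(-38) = -54 + (3 - 1*121 - 902)*(-38) = -54 + (3 - 121 - 902)*(-38) = -54 - 1020*(-38) = -54 + 38760 = 38706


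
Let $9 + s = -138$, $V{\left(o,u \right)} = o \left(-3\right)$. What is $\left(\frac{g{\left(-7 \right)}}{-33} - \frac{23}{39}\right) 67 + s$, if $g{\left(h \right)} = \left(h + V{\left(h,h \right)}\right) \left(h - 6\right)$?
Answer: $\frac{78508}{429} \approx 183.0$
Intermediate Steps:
$V{\left(o,u \right)} = - 3 o$
$s = -147$ ($s = -9 - 138 = -147$)
$g{\left(h \right)} = - 2 h \left(-6 + h\right)$ ($g{\left(h \right)} = \left(h - 3 h\right) \left(h - 6\right) = - 2 h \left(-6 + h\right)$)
$\left(\frac{g{\left(-7 \right)}}{-33} - \frac{23}{39}\right) 67 + s = \left(\frac{2 \left(-7\right) \left(6 - -7\right)}{-33} - \frac{23}{39}\right) 67 - 147 = \left(2 \left(-7\right) \left(6 + 7\right) \left(- \frac{1}{33}\right) - \frac{23}{39}\right) 67 - 147 = \left(2 \left(-7\right) 13 \left(- \frac{1}{33}\right) - \frac{23}{39}\right) 67 - 147 = \left(\left(-182\right) \left(- \frac{1}{33}\right) - \frac{23}{39}\right) 67 - 147 = \left(\frac{182}{33} - \frac{23}{39}\right) 67 - 147 = \frac{2113}{429} \cdot 67 - 147 = \frac{141571}{429} - 147 = \frac{78508}{429}$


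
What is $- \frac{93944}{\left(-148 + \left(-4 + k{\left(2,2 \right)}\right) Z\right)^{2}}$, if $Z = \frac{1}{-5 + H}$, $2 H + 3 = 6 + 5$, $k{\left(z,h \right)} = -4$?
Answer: $- \frac{11743}{2450} \approx -4.7931$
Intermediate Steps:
$H = 4$ ($H = - \frac{3}{2} + \frac{6 + 5}{2} = - \frac{3}{2} + \frac{1}{2} \cdot 11 = - \frac{3}{2} + \frac{11}{2} = 4$)
$Z = -1$ ($Z = \frac{1}{-5 + 4} = \frac{1}{-1} = -1$)
$- \frac{93944}{\left(-148 + \left(-4 + k{\left(2,2 \right)}\right) Z\right)^{2}} = - \frac{93944}{\left(-148 + \left(-4 - 4\right) \left(-1\right)\right)^{2}} = - \frac{93944}{\left(-148 - -8\right)^{2}} = - \frac{93944}{\left(-148 + 8\right)^{2}} = - \frac{93944}{\left(-140\right)^{2}} = - \frac{93944}{19600} = \left(-93944\right) \frac{1}{19600} = - \frac{11743}{2450}$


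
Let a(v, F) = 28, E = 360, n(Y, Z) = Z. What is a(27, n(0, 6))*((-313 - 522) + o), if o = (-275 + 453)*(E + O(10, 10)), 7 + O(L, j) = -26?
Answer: 1606388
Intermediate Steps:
O(L, j) = -33 (O(L, j) = -7 - 26 = -33)
o = 58206 (o = (-275 + 453)*(360 - 33) = 178*327 = 58206)
a(27, n(0, 6))*((-313 - 522) + o) = 28*((-313 - 522) + 58206) = 28*(-835 + 58206) = 28*57371 = 1606388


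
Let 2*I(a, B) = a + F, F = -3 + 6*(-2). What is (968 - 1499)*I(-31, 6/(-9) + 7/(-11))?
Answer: 12213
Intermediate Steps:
F = -15 (F = -3 - 12 = -15)
I(a, B) = -15/2 + a/2 (I(a, B) = (a - 15)/2 = (-15 + a)/2 = -15/2 + a/2)
(968 - 1499)*I(-31, 6/(-9) + 7/(-11)) = (968 - 1499)*(-15/2 + (½)*(-31)) = -531*(-15/2 - 31/2) = -531*(-23) = 12213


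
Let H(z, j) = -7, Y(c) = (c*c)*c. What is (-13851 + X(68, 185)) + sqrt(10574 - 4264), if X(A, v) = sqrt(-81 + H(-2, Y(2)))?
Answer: -13851 + sqrt(6310) + 2*I*sqrt(22) ≈ -13772.0 + 9.3808*I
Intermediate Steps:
Y(c) = c**3 (Y(c) = c**2*c = c**3)
X(A, v) = 2*I*sqrt(22) (X(A, v) = sqrt(-81 - 7) = sqrt(-88) = 2*I*sqrt(22))
(-13851 + X(68, 185)) + sqrt(10574 - 4264) = (-13851 + 2*I*sqrt(22)) + sqrt(10574 - 4264) = (-13851 + 2*I*sqrt(22)) + sqrt(6310) = -13851 + sqrt(6310) + 2*I*sqrt(22)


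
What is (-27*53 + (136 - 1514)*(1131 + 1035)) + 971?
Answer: -2985208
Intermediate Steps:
(-27*53 + (136 - 1514)*(1131 + 1035)) + 971 = (-1431 - 1378*2166) + 971 = (-1431 - 2984748) + 971 = -2986179 + 971 = -2985208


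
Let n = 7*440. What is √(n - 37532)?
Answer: 6*I*√957 ≈ 185.61*I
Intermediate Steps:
n = 3080
√(n - 37532) = √(3080 - 37532) = √(-34452) = 6*I*√957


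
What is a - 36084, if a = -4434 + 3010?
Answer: -37508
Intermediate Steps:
a = -1424
a - 36084 = -1424 - 36084 = -37508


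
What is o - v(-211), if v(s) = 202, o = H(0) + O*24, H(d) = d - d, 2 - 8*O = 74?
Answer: -418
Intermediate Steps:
O = -9 (O = 1/4 - 1/8*74 = 1/4 - 37/4 = -9)
H(d) = 0
o = -216 (o = 0 - 9*24 = 0 - 216 = -216)
o - v(-211) = -216 - 1*202 = -216 - 202 = -418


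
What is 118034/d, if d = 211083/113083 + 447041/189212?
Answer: 2525533436788264/90492173999 ≈ 27909.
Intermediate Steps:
d = 90492173999/21396660596 (d = 211083*(1/113083) + 447041*(1/189212) = 211083/113083 + 447041/189212 = 90492173999/21396660596 ≈ 4.2293)
118034/d = 118034/(90492173999/21396660596) = 118034*(21396660596/90492173999) = 2525533436788264/90492173999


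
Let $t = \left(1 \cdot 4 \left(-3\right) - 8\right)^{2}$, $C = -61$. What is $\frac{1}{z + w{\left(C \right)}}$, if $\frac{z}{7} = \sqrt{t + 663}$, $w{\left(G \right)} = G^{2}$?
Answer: $\frac{3721}{13793754} - \frac{7 \sqrt{1063}}{13793754} \approx 0.00025321$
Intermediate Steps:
$t = 400$ ($t = \left(4 \left(-3\right) - 8\right)^{2} = \left(-12 - 8\right)^{2} = \left(-20\right)^{2} = 400$)
$z = 7 \sqrt{1063}$ ($z = 7 \sqrt{400 + 663} = 7 \sqrt{1063} \approx 228.23$)
$\frac{1}{z + w{\left(C \right)}} = \frac{1}{7 \sqrt{1063} + \left(-61\right)^{2}} = \frac{1}{7 \sqrt{1063} + 3721} = \frac{1}{3721 + 7 \sqrt{1063}}$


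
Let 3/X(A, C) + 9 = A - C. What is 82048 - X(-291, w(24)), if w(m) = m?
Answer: 8861185/108 ≈ 82048.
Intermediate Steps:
X(A, C) = 3/(-9 + A - C) (X(A, C) = 3/(-9 + (A - C)) = 3/(-9 + A - C))
82048 - X(-291, w(24)) = 82048 - 3/(-9 - 291 - 1*24) = 82048 - 3/(-9 - 291 - 24) = 82048 - 3/(-324) = 82048 - 3*(-1)/324 = 82048 - 1*(-1/108) = 82048 + 1/108 = 8861185/108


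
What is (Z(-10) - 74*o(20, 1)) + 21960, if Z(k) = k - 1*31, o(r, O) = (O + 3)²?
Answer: 20735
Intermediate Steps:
o(r, O) = (3 + O)²
Z(k) = -31 + k (Z(k) = k - 31 = -31 + k)
(Z(-10) - 74*o(20, 1)) + 21960 = ((-31 - 10) - 74*(3 + 1)²) + 21960 = (-41 - 74*4²) + 21960 = (-41 - 74*16) + 21960 = (-41 - 1184) + 21960 = -1225 + 21960 = 20735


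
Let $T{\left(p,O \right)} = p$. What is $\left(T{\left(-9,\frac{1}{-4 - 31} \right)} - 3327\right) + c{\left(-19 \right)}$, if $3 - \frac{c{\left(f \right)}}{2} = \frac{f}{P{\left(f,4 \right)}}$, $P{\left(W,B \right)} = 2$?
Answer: $-3311$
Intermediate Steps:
$c{\left(f \right)} = 6 - f$ ($c{\left(f \right)} = 6 - 2 \frac{f}{2} = 6 - f$)
$\left(T{\left(-9,\frac{1}{-4 - 31} \right)} - 3327\right) + c{\left(-19 \right)} = \left(-9 - 3327\right) + \left(6 - -19\right) = -3336 + \left(6 + 19\right) = -3336 + 25 = -3311$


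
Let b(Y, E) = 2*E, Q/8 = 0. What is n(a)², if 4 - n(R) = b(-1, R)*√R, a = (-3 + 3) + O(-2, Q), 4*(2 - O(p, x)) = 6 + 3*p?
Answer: 48 - 32*√2 ≈ 2.7452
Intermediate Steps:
Q = 0 (Q = 8*0 = 0)
O(p, x) = ½ - 3*p/4 (O(p, x) = 2 - (6 + 3*p)/4 = 2 + (-3/2 - 3*p/4) = ½ - 3*p/4)
a = 2 (a = (-3 + 3) + (½ - ¾*(-2)) = 0 + (½ + 3/2) = 0 + 2 = 2)
n(R) = 4 - 2*R^(3/2) (n(R) = 4 - 2*R*√R = 4 - 2*R^(3/2))
n(a)² = (4 - 4*√2)²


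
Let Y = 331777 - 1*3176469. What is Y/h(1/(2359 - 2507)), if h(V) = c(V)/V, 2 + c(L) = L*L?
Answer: -421014416/43807 ≈ -9610.7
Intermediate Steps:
Y = -2844692 (Y = 331777 - 3176469 = -2844692)
c(L) = -2 + L**2 (c(L) = -2 + L*L = -2 + L**2)
h(V) = (-2 + V**2)/V
Y/h(1/(2359 - 2507)) = -2844692/(1/(2359 - 2507) - 2/(1/(2359 - 2507))) = -2844692/(1/(-148) - 2/(1/(-148))) = -2844692/(-1/148 - 2/(-1/148)) = -2844692/(-1/148 - 2*(-148)) = -2844692/(-1/148 + 296) = -2844692/43807/148 = -2844692*148/43807 = -421014416/43807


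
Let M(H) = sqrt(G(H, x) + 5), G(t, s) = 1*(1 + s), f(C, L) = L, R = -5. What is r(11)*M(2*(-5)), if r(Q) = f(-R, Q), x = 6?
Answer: 22*sqrt(3) ≈ 38.105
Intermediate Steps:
r(Q) = Q
G(t, s) = 1 + s
M(H) = 2*sqrt(3) (M(H) = sqrt((1 + 6) + 5) = sqrt(7 + 5) = sqrt(12) = 2*sqrt(3))
r(11)*M(2*(-5)) = 11*(2*sqrt(3)) = 22*sqrt(3)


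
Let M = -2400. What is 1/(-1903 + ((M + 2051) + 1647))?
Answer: -1/605 ≈ -0.0016529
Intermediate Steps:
1/(-1903 + ((M + 2051) + 1647)) = 1/(-1903 + ((-2400 + 2051) + 1647)) = 1/(-1903 + (-349 + 1647)) = 1/(-1903 + 1298) = 1/(-605) = -1/605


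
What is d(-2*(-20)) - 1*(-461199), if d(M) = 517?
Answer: 461716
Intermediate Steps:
d(-2*(-20)) - 1*(-461199) = 517 - 1*(-461199) = 517 + 461199 = 461716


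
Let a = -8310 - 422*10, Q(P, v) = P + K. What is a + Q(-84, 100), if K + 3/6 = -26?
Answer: -25281/2 ≈ -12641.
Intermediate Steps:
K = -53/2 (K = -1/2 - 26 = -53/2 ≈ -26.500)
Q(P, v) = -53/2 + P (Q(P, v) = P - 53/2 = -53/2 + P)
a = -12530 (a = -8310 - 1*4220 = -8310 - 4220 = -12530)
a + Q(-84, 100) = -12530 + (-53/2 - 84) = -12530 - 221/2 = -25281/2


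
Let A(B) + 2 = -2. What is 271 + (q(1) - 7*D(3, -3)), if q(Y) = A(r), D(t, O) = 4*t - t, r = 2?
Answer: 204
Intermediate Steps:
A(B) = -4 (A(B) = -2 - 2 = -4)
D(t, O) = 3*t
q(Y) = -4
271 + (q(1) - 7*D(3, -3)) = 271 + (-4 - 21*3) = 271 + (-4 - 7*9) = 271 + (-4 - 63) = 271 - 67 = 204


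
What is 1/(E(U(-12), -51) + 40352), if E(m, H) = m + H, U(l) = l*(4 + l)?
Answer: 1/40397 ≈ 2.4754e-5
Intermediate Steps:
E(m, H) = H + m
1/(E(U(-12), -51) + 40352) = 1/((-51 - 12*(4 - 12)) + 40352) = 1/((-51 - 12*(-8)) + 40352) = 1/((-51 + 96) + 40352) = 1/(45 + 40352) = 1/40397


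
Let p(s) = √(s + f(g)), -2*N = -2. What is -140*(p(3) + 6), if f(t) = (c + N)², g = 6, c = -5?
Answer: -840 - 140*√19 ≈ -1450.2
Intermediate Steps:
N = 1 (N = -½*(-2) = 1)
f(t) = 16 (f(t) = (-5 + 1)² = (-4)² = 16)
p(s) = √(16 + s) (p(s) = √(s + 16) = √(16 + s))
-140*(p(3) + 6) = -140*(√(16 + 3) + 6) = -140*(√19 + 6) = -140*(6 + √19) = -840 - 140*√19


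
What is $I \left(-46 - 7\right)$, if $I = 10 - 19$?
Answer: $477$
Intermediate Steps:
$I = -9$ ($I = 10 - 19 = -9$)
$I \left(-46 - 7\right) = - 9 \left(-46 - 7\right) = \left(-9\right) \left(-53\right) = 477$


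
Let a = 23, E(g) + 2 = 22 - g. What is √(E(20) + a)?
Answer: √23 ≈ 4.7958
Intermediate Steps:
E(g) = 20 - g (E(g) = -2 + (22 - g) = 20 - g)
√(E(20) + a) = √((20 - 1*20) + 23) = √((20 - 20) + 23) = √(0 + 23) = √23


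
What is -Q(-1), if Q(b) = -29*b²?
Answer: 29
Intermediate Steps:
-Q(-1) = -(-29)*(-1)² = -(-29) = -1*(-29) = 29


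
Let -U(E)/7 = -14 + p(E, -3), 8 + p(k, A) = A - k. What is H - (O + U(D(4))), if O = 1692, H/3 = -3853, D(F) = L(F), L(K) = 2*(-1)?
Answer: -13412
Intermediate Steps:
L(K) = -2
D(F) = -2
H = -11559 (H = 3*(-3853) = -11559)
p(k, A) = -8 + A - k (p(k, A) = -8 + (A - k) = -8 + A - k)
U(E) = 175 + 7*E (U(E) = -7*(-14 + (-8 - 3 - E)) = -7*(-14 + (-11 - E)) = -7*(-25 - E) = 175 + 7*E)
H - (O + U(D(4))) = -11559 - (1692 + (175 + 7*(-2))) = -11559 - (1692 + (175 - 14)) = -11559 - (1692 + 161) = -11559 - 1*1853 = -11559 - 1853 = -13412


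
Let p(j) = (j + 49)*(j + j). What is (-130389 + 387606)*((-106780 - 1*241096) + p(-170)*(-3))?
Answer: -121225343232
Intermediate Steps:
p(j) = 2*j*(49 + j) (p(j) = (49 + j)*(2*j) = 2*j*(49 + j))
(-130389 + 387606)*((-106780 - 1*241096) + p(-170)*(-3)) = (-130389 + 387606)*((-106780 - 1*241096) + (2*(-170)*(49 - 170))*(-3)) = 257217*((-106780 - 241096) + (2*(-170)*(-121))*(-3)) = 257217*(-347876 + 41140*(-3)) = 257217*(-347876 - 123420) = 257217*(-471296) = -121225343232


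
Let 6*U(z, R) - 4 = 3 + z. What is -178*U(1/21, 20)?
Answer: -13172/63 ≈ -209.08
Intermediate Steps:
U(z, R) = 7/6 + z/6 (U(z, R) = ⅔ + (3 + z)/6 = ⅔ + (½ + z/6) = 7/6 + z/6)
-178*U(1/21, 20) = -178*(7/6 + (⅙)/21) = -178*(7/6 + (⅙)*(1/21)) = -178*(7/6 + 1/126) = -178*74/63 = -13172/63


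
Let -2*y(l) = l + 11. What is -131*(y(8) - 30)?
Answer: 10349/2 ≈ 5174.5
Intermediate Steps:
y(l) = -11/2 - l/2 (y(l) = -(l + 11)/2 = -(11 + l)/2 = -11/2 - l/2)
-131*(y(8) - 30) = -131*((-11/2 - ½*8) - 30) = -131*((-11/2 - 4) - 30) = -131*(-19/2 - 30) = -131*(-79/2) = 10349/2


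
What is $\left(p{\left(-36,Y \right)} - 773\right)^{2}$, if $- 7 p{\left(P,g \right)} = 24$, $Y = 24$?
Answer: $\frac{29539225}{49} \approx 6.0284 \cdot 10^{5}$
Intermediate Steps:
$p{\left(P,g \right)} = - \frac{24}{7}$ ($p{\left(P,g \right)} = \left(- \frac{1}{7}\right) 24 = - \frac{24}{7}$)
$\left(p{\left(-36,Y \right)} - 773\right)^{2} = \left(- \frac{24}{7} - 773\right)^{2} = \left(- \frac{5435}{7}\right)^{2} = \frac{29539225}{49}$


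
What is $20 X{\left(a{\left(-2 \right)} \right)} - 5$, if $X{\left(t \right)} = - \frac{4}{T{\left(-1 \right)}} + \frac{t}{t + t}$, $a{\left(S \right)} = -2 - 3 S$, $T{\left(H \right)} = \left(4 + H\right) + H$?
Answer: $-35$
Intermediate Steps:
$T{\left(H \right)} = 4 + 2 H$
$X{\left(t \right)} = - \frac{3}{2}$ ($X{\left(t \right)} = - \frac{4}{4 + 2 \left(-1\right)} + \frac{t}{t + t} = - \frac{4}{4 - 2} + \frac{t}{2 t} = - \frac{4}{2} + t \frac{1}{2 t} = \left(-4\right) \frac{1}{2} + \frac{1}{2} = -2 + \frac{1}{2} = - \frac{3}{2}$)
$20 X{\left(a{\left(-2 \right)} \right)} - 5 = 20 \left(- \frac{3}{2}\right) - 5 = -30 - 5 = -35$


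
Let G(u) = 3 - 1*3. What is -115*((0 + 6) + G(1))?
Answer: -690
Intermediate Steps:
G(u) = 0 (G(u) = 3 - 3 = 0)
-115*((0 + 6) + G(1)) = -115*((0 + 6) + 0) = -115*(6 + 0) = -115*6 = -690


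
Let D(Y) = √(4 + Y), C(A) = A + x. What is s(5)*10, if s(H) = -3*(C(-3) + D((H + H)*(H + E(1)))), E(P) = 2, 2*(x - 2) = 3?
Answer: -15 - 30*√74 ≈ -273.07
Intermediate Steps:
x = 7/2 (x = 2 + (½)*3 = 2 + 3/2 = 7/2 ≈ 3.5000)
C(A) = 7/2 + A (C(A) = A + 7/2 = 7/2 + A)
s(H) = -3/2 - 3*√(4 + 2*H*(2 + H)) (s(H) = -3*((7/2 - 3) + √(4 + (H + H)*(H + 2))) = -3*(½ + √(4 + (2*H)*(2 + H))) = -3*(½ + √(4 + 2*H*(2 + H))) = -3/2 - 3*√(4 + 2*H*(2 + H)))
s(5)*10 = (-3/2 - 3*√2*√(2 + 5*(2 + 5)))*10 = (-3/2 - 3*√2*√(2 + 5*7))*10 = (-3/2 - 3*√2*√(2 + 35))*10 = (-3/2 - 3*√2*√37)*10 = (-3/2 - 3*√74)*10 = -15 - 30*√74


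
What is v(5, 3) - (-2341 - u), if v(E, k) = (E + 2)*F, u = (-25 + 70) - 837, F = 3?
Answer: 1570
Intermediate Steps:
u = -792 (u = 45 - 837 = -792)
v(E, k) = 6 + 3*E (v(E, k) = (E + 2)*3 = (2 + E)*3 = 6 + 3*E)
v(5, 3) - (-2341 - u) = (6 + 3*5) - (-2341 - 1*(-792)) = (6 + 15) - (-2341 + 792) = 21 - 1*(-1549) = 21 + 1549 = 1570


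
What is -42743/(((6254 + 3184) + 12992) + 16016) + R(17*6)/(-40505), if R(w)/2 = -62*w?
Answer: -1245040207/1557255230 ≈ -0.79951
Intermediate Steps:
R(w) = -124*w (R(w) = 2*(-62*w) = -124*w)
-42743/(((6254 + 3184) + 12992) + 16016) + R(17*6)/(-40505) = -42743/(((6254 + 3184) + 12992) + 16016) - 2108*6/(-40505) = -42743/((9438 + 12992) + 16016) - 124*102*(-1/40505) = -42743/(22430 + 16016) - 12648*(-1/40505) = -42743/38446 + 12648/40505 = -1245040207/1557255230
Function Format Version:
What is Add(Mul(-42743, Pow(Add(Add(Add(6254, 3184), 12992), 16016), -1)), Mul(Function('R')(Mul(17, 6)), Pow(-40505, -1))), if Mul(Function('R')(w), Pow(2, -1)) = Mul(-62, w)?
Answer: Rational(-1245040207, 1557255230) ≈ -0.79951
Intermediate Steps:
Function('R')(w) = Mul(-124, w) (Function('R')(w) = Mul(2, Mul(-62, w)) = Mul(-124, w))
Add(Mul(-42743, Pow(Add(Add(Add(6254, 3184), 12992), 16016), -1)), Mul(Function('R')(Mul(17, 6)), Pow(-40505, -1))) = Add(Mul(-42743, Pow(Add(Add(Add(6254, 3184), 12992), 16016), -1)), Mul(Mul(-124, Mul(17, 6)), Pow(-40505, -1))) = Add(Mul(-42743, Pow(Add(Add(9438, 12992), 16016), -1)), Mul(Mul(-124, 102), Rational(-1, 40505))) = Add(Mul(-42743, Pow(Add(22430, 16016), -1)), Mul(-12648, Rational(-1, 40505))) = Add(Mul(-42743, Pow(38446, -1)), Rational(12648, 40505)) = Add(Mul(-42743, Rational(1, 38446)), Rational(12648, 40505)) = Add(Rational(-42743, 38446), Rational(12648, 40505)) = Rational(-1245040207, 1557255230)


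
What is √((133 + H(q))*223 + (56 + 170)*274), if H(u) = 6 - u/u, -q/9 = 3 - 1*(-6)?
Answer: √92698 ≈ 304.46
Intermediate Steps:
q = -81 (q = -9*(3 - 1*(-6)) = -9*(3 + 6) = -9*9 = -81)
H(u) = 5 (H(u) = 6 - 1*1 = 6 - 1 = 5)
√((133 + H(q))*223 + (56 + 170)*274) = √((133 + 5)*223 + (56 + 170)*274) = √(138*223 + 226*274) = √(30774 + 61924) = √92698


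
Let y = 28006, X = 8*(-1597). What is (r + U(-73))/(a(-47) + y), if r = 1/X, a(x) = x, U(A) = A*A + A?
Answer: 67150655/357204184 ≈ 0.18799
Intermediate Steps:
X = -12776
U(A) = A + A² (U(A) = A² + A = A + A²)
r = -1/12776 (r = 1/(-12776) = -1/12776 ≈ -7.8272e-5)
(r + U(-73))/(a(-47) + y) = (-1/12776 - 73*(1 - 73))/(-47 + 28006) = (-1/12776 - 73*(-72))/27959 = (-1/12776 + 5256)*(1/27959) = (67150655/12776)*(1/27959) = 67150655/357204184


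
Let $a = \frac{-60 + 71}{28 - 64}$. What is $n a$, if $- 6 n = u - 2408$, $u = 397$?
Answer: $- \frac{22121}{216} \approx -102.41$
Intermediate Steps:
$n = \frac{2011}{6}$ ($n = - \frac{397 - 2408}{6} = \left(- \frac{1}{6}\right) \left(-2011\right) = \frac{2011}{6} \approx 335.17$)
$a = - \frac{11}{36}$ ($a = \frac{11}{-36} = 11 \left(- \frac{1}{36}\right) = - \frac{11}{36} \approx -0.30556$)
$n a = \frac{2011}{6} \left(- \frac{11}{36}\right) = - \frac{22121}{216}$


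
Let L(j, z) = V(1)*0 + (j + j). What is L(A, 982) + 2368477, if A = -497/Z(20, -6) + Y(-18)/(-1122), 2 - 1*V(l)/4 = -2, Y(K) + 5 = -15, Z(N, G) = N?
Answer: 13286877353/5610 ≈ 2.3684e+6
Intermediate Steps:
Y(K) = -20 (Y(K) = -5 - 15 = -20)
V(l) = 16 (V(l) = 8 - 4*(-2) = 8 + 8 = 16)
A = -278617/11220 (A = -497/20 - 20/(-1122) = -497*1/20 - 20*(-1/1122) = -497/20 + 10/561 = -278617/11220 ≈ -24.832)
L(j, z) = 2*j (L(j, z) = 16*0 + (j + j) = 0 + 2*j = 2*j)
L(A, 982) + 2368477 = 2*(-278617/11220) + 2368477 = -278617/5610 + 2368477 = 13286877353/5610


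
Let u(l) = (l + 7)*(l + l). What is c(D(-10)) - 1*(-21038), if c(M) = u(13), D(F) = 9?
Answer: 21558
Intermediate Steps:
u(l) = 2*l*(7 + l) (u(l) = (7 + l)*(2*l) = 2*l*(7 + l))
c(M) = 520 (c(M) = 2*13*(7 + 13) = 2*13*20 = 520)
c(D(-10)) - 1*(-21038) = 520 - 1*(-21038) = 520 + 21038 = 21558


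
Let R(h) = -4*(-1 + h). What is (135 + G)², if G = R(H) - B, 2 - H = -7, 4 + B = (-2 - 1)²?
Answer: 9604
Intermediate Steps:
B = 5 (B = -4 + (-2 - 1)² = -4 + (-3)² = -4 + 9 = 5)
H = 9 (H = 2 - 1*(-7) = 2 + 7 = 9)
R(h) = 4 - 4*h
G = -37 (G = (4 - 4*9) - 1*5 = (4 - 36) - 5 = -32 - 5 = -37)
(135 + G)² = (135 - 37)² = 98² = 9604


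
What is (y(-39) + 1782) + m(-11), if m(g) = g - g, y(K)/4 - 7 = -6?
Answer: 1786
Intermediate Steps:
y(K) = 4 (y(K) = 28 + 4*(-6) = 28 - 24 = 4)
m(g) = 0
(y(-39) + 1782) + m(-11) = (4 + 1782) + 0 = 1786 + 0 = 1786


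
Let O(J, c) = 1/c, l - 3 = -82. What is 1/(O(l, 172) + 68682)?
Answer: 172/11813305 ≈ 1.4560e-5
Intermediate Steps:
l = -79 (l = 3 - 82 = -79)
1/(O(l, 172) + 68682) = 1/(1/172 + 68682) = 1/(11813305/172) = 172/11813305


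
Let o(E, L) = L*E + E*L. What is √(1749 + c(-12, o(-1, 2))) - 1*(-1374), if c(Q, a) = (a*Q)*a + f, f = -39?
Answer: 1374 + √1518 ≈ 1413.0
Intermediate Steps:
o(E, L) = 2*E*L (o(E, L) = E*L + E*L = 2*E*L)
c(Q, a) = -39 + Q*a² (c(Q, a) = (a*Q)*a - 39 = (Q*a)*a - 39 = Q*a² - 39 = -39 + Q*a²)
√(1749 + c(-12, o(-1, 2))) - 1*(-1374) = √(1749 + (-39 - 12*(2*(-1)*2)²)) - 1*(-1374) = √(1749 + (-39 - 12*(-4)²)) + 1374 = √(1749 + (-39 - 12*16)) + 1374 = √(1749 + (-39 - 192)) + 1374 = √(1749 - 231) + 1374 = √1518 + 1374 = 1374 + √1518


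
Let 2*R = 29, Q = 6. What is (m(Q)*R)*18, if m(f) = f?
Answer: 1566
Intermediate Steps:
R = 29/2 (R = (½)*29 = 29/2 ≈ 14.500)
(m(Q)*R)*18 = (6*(29/2))*18 = 87*18 = 1566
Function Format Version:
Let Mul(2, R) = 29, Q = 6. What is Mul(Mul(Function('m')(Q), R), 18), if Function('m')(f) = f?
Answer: 1566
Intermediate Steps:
R = Rational(29, 2) (R = Mul(Rational(1, 2), 29) = Rational(29, 2) ≈ 14.500)
Mul(Mul(Function('m')(Q), R), 18) = Mul(Mul(6, Rational(29, 2)), 18) = Mul(87, 18) = 1566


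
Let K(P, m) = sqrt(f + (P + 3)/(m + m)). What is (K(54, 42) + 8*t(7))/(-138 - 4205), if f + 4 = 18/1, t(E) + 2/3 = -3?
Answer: 88/13029 - sqrt(2877)/60802 ≈ 0.0058720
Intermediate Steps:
t(E) = -11/3 (t(E) = -2/3 - 3 = -11/3)
f = 14 (f = -4 + 18/1 = -4 + 18*1 = -4 + 18 = 14)
K(P, m) = sqrt(14 + (3 + P)/(2*m)) (K(P, m) = sqrt(14 + (P + 3)/(m + m)) = sqrt(14 + (3 + P)/((2*m))) = sqrt(14 + (3 + P)*(1/(2*m))) = sqrt(14 + (3 + P)/(2*m)))
(K(54, 42) + 8*t(7))/(-138 - 4205) = (sqrt(2)*sqrt((3 + 54 + 28*42)/42)/2 + 8*(-11/3))/(-138 - 4205) = (sqrt(2)*sqrt((3 + 54 + 1176)/42)/2 - 88/3)/(-4343) = (sqrt(2)*sqrt((1/42)*1233)/2 - 88/3)*(-1/4343) = (sqrt(2)*sqrt(411/14)/2 - 88/3)*(-1/4343) = (sqrt(2)*(sqrt(5754)/14)/2 - 88/3)*(-1/4343) = (sqrt(2877)/14 - 88/3)*(-1/4343) = (-88/3 + sqrt(2877)/14)*(-1/4343) = 88/13029 - sqrt(2877)/60802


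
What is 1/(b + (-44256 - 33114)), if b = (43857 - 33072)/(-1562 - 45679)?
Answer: -15747/1218348985 ≈ -1.2925e-5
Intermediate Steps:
b = -3595/15747 (b = 10785/(-47241) = 10785*(-1/47241) = -3595/15747 ≈ -0.22830)
1/(b + (-44256 - 33114)) = 1/(-3595/15747 + (-44256 - 33114)) = 1/(-3595/15747 - 77370) = 1/(-1218348985/15747) = -15747/1218348985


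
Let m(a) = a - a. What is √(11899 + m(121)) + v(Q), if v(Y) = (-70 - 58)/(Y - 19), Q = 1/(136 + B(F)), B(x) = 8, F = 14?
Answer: 18432/2735 + √11899 ≈ 115.82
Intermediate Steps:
Q = 1/144 (Q = 1/(136 + 8) = 1/144 ≈ 0.0069444)
m(a) = 0
v(Y) = -128/(-19 + Y)
√(11899 + m(121)) + v(Q) = √(11899 + 0) - 128/(-19 + 1/144) = √11899 - 128/(-2735/144) = √11899 - 128*(-144/2735) = √11899 + 18432/2735 = 18432/2735 + √11899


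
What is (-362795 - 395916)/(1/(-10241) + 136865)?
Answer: -7769959351/1401634464 ≈ -5.5435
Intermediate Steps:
(-362795 - 395916)/(1/(-10241) + 136865) = -758711/(-1/10241 + 136865) = -758711/1401634464/10241 = -758711*10241/1401634464 = -7769959351/1401634464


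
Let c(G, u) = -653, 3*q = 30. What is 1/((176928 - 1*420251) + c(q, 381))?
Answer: -1/243976 ≈ -4.0988e-6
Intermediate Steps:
q = 10 (q = (⅓)*30 = 10)
1/((176928 - 1*420251) + c(q, 381)) = 1/((176928 - 1*420251) - 653) = 1/((176928 - 420251) - 653) = 1/(-243323 - 653) = 1/(-243976) = -1/243976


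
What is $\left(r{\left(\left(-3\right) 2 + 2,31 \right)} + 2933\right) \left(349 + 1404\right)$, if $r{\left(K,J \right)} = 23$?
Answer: $5181868$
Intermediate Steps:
$\left(r{\left(\left(-3\right) 2 + 2,31 \right)} + 2933\right) \left(349 + 1404\right) = \left(23 + 2933\right) \left(349 + 1404\right) = 2956 \cdot 1753 = 5181868$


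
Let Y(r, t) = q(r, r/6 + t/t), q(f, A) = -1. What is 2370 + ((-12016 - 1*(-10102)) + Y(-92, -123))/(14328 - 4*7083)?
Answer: 33191395/14004 ≈ 2370.1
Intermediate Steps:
Y(r, t) = -1
2370 + ((-12016 - 1*(-10102)) + Y(-92, -123))/(14328 - 4*7083) = 2370 + ((-12016 - 1*(-10102)) - 1)/(14328 - 4*7083) = 2370 + ((-12016 + 10102) - 1)/(14328 - 28332) = 2370 + (-1914 - 1)/(-14004) = 2370 - 1915*(-1/14004) = 2370 + 1915/14004 = 33191395/14004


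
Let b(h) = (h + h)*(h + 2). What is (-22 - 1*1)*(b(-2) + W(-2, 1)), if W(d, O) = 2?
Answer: -46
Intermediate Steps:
b(h) = 2*h*(2 + h) (b(h) = (2*h)*(2 + h) = 2*h*(2 + h))
(-22 - 1*1)*(b(-2) + W(-2, 1)) = (-22 - 1*1)*(2*(-2)*(2 - 2) + 2) = (-22 - 1)*(2*(-2)*0 + 2) = -23*(0 + 2) = -23*2 = -46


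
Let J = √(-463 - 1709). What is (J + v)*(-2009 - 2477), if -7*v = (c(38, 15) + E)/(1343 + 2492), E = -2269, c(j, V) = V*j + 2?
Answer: -7612742/26845 - 8972*I*√543 ≈ -283.58 - 2.0907e+5*I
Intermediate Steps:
c(j, V) = 2 + V*j
v = 1697/26845 (v = -((2 + 15*38) - 2269)/(7*(1343 + 2492)) = -((2 + 570) - 2269)/(7*3835) = -(572 - 2269)/(7*3835) = -(-1697)/(7*3835) = -⅐*(-1697/3835) = 1697/26845 ≈ 0.063215)
J = 2*I*√543 (J = √(-2172) = 2*I*√543 ≈ 46.605*I)
(J + v)*(-2009 - 2477) = (2*I*√543 + 1697/26845)*(-2009 - 2477) = (1697/26845 + 2*I*√543)*(-4486) = -7612742/26845 - 8972*I*√543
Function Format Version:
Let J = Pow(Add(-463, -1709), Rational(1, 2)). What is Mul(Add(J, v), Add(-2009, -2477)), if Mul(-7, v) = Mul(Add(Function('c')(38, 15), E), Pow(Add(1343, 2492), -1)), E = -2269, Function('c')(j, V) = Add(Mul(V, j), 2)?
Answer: Add(Rational(-7612742, 26845), Mul(-8972, I, Pow(543, Rational(1, 2)))) ≈ Add(-283.58, Mul(-2.0907e+5, I))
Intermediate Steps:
Function('c')(j, V) = Add(2, Mul(V, j))
v = Rational(1697, 26845) (v = Mul(Rational(-1, 7), Mul(Add(Add(2, Mul(15, 38)), -2269), Pow(Add(1343, 2492), -1))) = Mul(Rational(-1, 7), Mul(Add(Add(2, 570), -2269), Pow(3835, -1))) = Mul(Rational(-1, 7), Mul(Add(572, -2269), Rational(1, 3835))) = Mul(Rational(-1, 7), Mul(-1697, Rational(1, 3835))) = Mul(Rational(-1, 7), Rational(-1697, 3835)) = Rational(1697, 26845) ≈ 0.063215)
J = Mul(2, I, Pow(543, Rational(1, 2))) (J = Pow(-2172, Rational(1, 2)) = Mul(2, I, Pow(543, Rational(1, 2))) ≈ Mul(46.605, I))
Mul(Add(J, v), Add(-2009, -2477)) = Mul(Add(Mul(2, I, Pow(543, Rational(1, 2))), Rational(1697, 26845)), Add(-2009, -2477)) = Mul(Add(Rational(1697, 26845), Mul(2, I, Pow(543, Rational(1, 2)))), -4486) = Add(Rational(-7612742, 26845), Mul(-8972, I, Pow(543, Rational(1, 2))))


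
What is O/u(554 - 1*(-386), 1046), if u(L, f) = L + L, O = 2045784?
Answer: 255723/235 ≈ 1088.2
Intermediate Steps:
u(L, f) = 2*L
O/u(554 - 1*(-386), 1046) = 2045784/((2*(554 - 1*(-386)))) = 2045784/((2*(554 + 386))) = 2045784/((2*940)) = 2045784/1880 = 2045784*(1/1880) = 255723/235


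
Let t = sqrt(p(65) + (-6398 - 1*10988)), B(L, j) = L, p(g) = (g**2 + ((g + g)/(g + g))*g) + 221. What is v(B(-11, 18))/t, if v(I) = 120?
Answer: -24*I*sqrt(515)/515 ≈ -1.0576*I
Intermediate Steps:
p(g) = 221 + g + g**2 (p(g) = (g**2 + ((2*g)/((2*g)))*g) + 221 = (g**2 + ((2*g)*(1/(2*g)))*g) + 221 = (g**2 + 1*g) + 221 = (g**2 + g) + 221 = (g + g**2) + 221 = 221 + g + g**2)
t = 5*I*sqrt(515) (t = sqrt((221 + 65 + 65**2) + (-6398 - 1*10988)) = sqrt((221 + 65 + 4225) + (-6398 - 10988)) = sqrt(4511 - 17386) = sqrt(-12875) = 5*I*sqrt(515) ≈ 113.47*I)
v(B(-11, 18))/t = 120/((5*I*sqrt(515))) = 120*(-I*sqrt(515)/2575) = -24*I*sqrt(515)/515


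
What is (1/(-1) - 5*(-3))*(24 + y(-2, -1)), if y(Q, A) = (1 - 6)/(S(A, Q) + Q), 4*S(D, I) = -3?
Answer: 3976/11 ≈ 361.45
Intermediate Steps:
S(D, I) = -¾ (S(D, I) = (¼)*(-3) = -¾)
y(Q, A) = -5/(-¾ + Q) (y(Q, A) = (1 - 6)/(-¾ + Q) = -5/(-¾ + Q))
(1/(-1) - 5*(-3))*(24 + y(-2, -1)) = (1/(-1) - 5*(-3))*(24 - 20/(-3 + 4*(-2))) = (1*(-1) + 15)*(24 - 20/(-3 - 8)) = (-1 + 15)*(24 - 20/(-11)) = 14*(24 - 20*(-1/11)) = 14*(24 + 20/11) = 14*(284/11) = 3976/11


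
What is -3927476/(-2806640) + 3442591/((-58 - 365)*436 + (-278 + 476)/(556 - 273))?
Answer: -316173960720643/18310844228580 ≈ -17.267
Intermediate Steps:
-3927476/(-2806640) + 3442591/((-58 - 365)*436 + (-278 + 476)/(556 - 273)) = -3927476*(-1/2806640) + 3442591/(-423*436 + 198/283) = 981869/701660 + 3442591/(-184428 + 198*(1/283)) = 981869/701660 + 3442591/(-184428 + 198/283) = 981869/701660 + 3442591/(-52192926/283) = 981869/701660 + 3442591*(-283/52192926) = 981869/701660 - 974253253/52192926 = -316173960720643/18310844228580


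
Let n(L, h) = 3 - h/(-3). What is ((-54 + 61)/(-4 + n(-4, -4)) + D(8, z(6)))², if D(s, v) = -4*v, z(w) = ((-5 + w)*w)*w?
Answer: 21609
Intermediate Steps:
z(w) = w²*(-5 + w) (z(w) = (w*(-5 + w))*w = w²*(-5 + w))
n(L, h) = 3 + h/3 (n(L, h) = 3 - h*(-1)/3 = 3 - (-1)*h/3 = 3 + h/3)
((-54 + 61)/(-4 + n(-4, -4)) + D(8, z(6)))² = ((-54 + 61)/(-4 + (3 + (⅓)*(-4))) - 4*6²*(-5 + 6))² = (7/(-4 + (3 - 4/3)) - 144)² = (7/(-4 + 5/3) - 4*36)² = (7/(-7/3) - 144)² = (7*(-3/7) - 144)² = (-3 - 144)² = (-147)² = 21609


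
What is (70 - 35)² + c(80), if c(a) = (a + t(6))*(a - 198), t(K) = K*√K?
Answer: -8215 - 708*√6 ≈ -9949.2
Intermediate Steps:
t(K) = K^(3/2)
c(a) = (-198 + a)*(a + 6*√6) (c(a) = (a + 6^(3/2))*(a - 198) = (a + 6*√6)*(-198 + a) = (-198 + a)*(a + 6*√6))
(70 - 35)² + c(80) = (70 - 35)² + (80² - 1188*√6 - 198*80 + 6*80*√6) = 35² + (6400 - 1188*√6 - 15840 + 480*√6) = 1225 + (-9440 - 708*√6) = -8215 - 708*√6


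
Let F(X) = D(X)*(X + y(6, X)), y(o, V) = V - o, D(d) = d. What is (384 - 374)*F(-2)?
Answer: 200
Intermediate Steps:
F(X) = X*(-6 + 2*X) (F(X) = X*(X + (X - 1*6)) = X*(X + (X - 6)) = X*(X + (-6 + X)) = X*(-6 + 2*X))
(384 - 374)*F(-2) = (384 - 374)*(2*(-2)*(-3 - 2)) = 10*(2*(-2)*(-5)) = 10*20 = 200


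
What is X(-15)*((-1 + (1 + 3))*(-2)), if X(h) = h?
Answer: 90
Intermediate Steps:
X(-15)*((-1 + (1 + 3))*(-2)) = -15*(-1 + (1 + 3))*(-2) = -15*(-1 + 4)*(-2) = -45*(-2) = -15*(-6) = 90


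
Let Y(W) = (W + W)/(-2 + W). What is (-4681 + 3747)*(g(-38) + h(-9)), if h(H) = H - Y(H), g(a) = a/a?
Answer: 99004/11 ≈ 9000.4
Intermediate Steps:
g(a) = 1
Y(W) = 2*W/(-2 + W) (Y(W) = (2*W)/(-2 + W) = 2*W/(-2 + W))
h(H) = H - 2*H/(-2 + H)
(-4681 + 3747)*(g(-38) + h(-9)) = (-4681 + 3747)*(1 - 9*(-4 - 9)/(-2 - 9)) = -934*(1 - 9*(-13)/(-11)) = -934*(1 - 9*(-1/11)*(-13)) = -934*(1 - 117/11) = -934*(-106/11) = 99004/11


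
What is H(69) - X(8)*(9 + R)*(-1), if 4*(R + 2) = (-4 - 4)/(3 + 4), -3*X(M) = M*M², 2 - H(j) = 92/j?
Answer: -24050/21 ≈ -1145.2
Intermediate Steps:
H(j) = 2 - 92/j
X(M) = -M³/3 (X(M) = -M*M²/3 = -M³/3)
R = -16/7 (R = -2 + ((-4 - 4)/(3 + 4))/4 = -2 + (-8/7)/4 = -2 + (-8*⅐)/4 = -2 + (¼)*(-8/7) = -2 - 2/7 = -16/7 ≈ -2.2857)
H(69) - X(8)*(9 + R)*(-1) = (2 - 92/69) - (-⅓*8³)*(9 - 16/7)*(-1) = (2 - 92*1/69) - (-⅓*512)*(47/7)*(-1) = (2 - 4/3) - (-512)*(-47)/(3*7) = ⅔ - 1*24064/21 = ⅔ - 24064/21 = -24050/21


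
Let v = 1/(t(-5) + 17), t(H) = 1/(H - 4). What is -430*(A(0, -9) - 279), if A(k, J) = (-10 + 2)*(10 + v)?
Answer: 2936900/19 ≈ 1.5457e+5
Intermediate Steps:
t(H) = 1/(-4 + H)
v = 9/152 (v = 1/(1/(-4 - 5) + 17) = 1/(1/(-9) + 17) = 1/(-1/9 + 17) = 1/(152/9) = 9/152 ≈ 0.059211)
A(k, J) = -1529/19 (A(k, J) = (-10 + 2)*(10 + 9/152) = -8*1529/152 = -1529/19)
-430*(A(0, -9) - 279) = -430*(-1529/19 - 279) = -430*(-6830/19) = 2936900/19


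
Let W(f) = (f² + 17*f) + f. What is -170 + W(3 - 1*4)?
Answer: -187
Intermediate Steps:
W(f) = f² + 18*f
-170 + W(3 - 1*4) = -170 + (3 - 1*4)*(18 + (3 - 1*4)) = -170 + (3 - 4)*(18 + (3 - 4)) = -170 - (18 - 1) = -170 - 1*17 = -170 - 17 = -187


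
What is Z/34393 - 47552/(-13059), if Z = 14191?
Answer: 1820776205/449138187 ≈ 4.0539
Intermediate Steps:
Z/34393 - 47552/(-13059) = 14191/34393 - 47552/(-13059) = 14191*(1/34393) - 47552*(-1/13059) = 14191/34393 + 47552/13059 = 1820776205/449138187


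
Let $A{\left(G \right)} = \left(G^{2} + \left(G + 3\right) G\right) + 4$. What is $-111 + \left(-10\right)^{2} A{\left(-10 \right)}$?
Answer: $17289$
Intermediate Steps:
$A{\left(G \right)} = 4 + G^{2} + G \left(3 + G\right)$ ($A{\left(G \right)} = \left(G^{2} + \left(3 + G\right) G\right) + 4 = \left(G^{2} + G \left(3 + G\right)\right) + 4 = 4 + G^{2} + G \left(3 + G\right)$)
$-111 + \left(-10\right)^{2} A{\left(-10 \right)} = -111 + \left(-10\right)^{2} \left(4 + 2 \left(-10\right)^{2} + 3 \left(-10\right)\right) = -111 + 100 \left(4 + 2 \cdot 100 - 30\right) = -111 + 100 \left(4 + 200 - 30\right) = -111 + 100 \cdot 174 = -111 + 17400 = 17289$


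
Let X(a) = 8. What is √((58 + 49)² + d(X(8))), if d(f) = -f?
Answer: √11441 ≈ 106.96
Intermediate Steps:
√((58 + 49)² + d(X(8))) = √((58 + 49)² - 1*8) = √(107² - 8) = √(11449 - 8) = √11441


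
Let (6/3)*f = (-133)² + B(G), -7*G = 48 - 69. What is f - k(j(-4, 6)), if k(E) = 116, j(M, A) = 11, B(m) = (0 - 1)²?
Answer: 8729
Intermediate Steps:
G = 3 (G = -(48 - 69)/7 = -⅐*(-21) = 3)
B(m) = 1 (B(m) = (-1)² = 1)
f = 8845 (f = ((-133)² + 1)/2 = (17689 + 1)/2 = (½)*17690 = 8845)
f - k(j(-4, 6)) = 8845 - 1*116 = 8845 - 116 = 8729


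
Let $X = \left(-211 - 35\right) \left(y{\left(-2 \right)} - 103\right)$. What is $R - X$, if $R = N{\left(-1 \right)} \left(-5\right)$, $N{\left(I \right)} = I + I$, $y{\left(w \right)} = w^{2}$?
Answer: $-24344$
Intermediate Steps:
$N{\left(I \right)} = 2 I$
$X = 24354$ ($X = \left(-211 - 35\right) \left(\left(-2\right)^{2} - 103\right) = - 246 \left(4 - 103\right) = \left(-246\right) \left(-99\right) = 24354$)
$R = 10$ ($R = 2 \left(-1\right) \left(-5\right) = \left(-2\right) \left(-5\right) = 10$)
$R - X = 10 - 24354 = -24344$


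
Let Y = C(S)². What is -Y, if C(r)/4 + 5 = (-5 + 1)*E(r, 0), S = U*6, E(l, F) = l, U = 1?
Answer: -13456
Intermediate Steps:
S = 6 (S = 1*6 = 6)
C(r) = -20 - 16*r (C(r) = -20 + 4*((-5 + 1)*r) = -20 + 4*(-4*r) = -20 - 16*r)
Y = 13456 (Y = (-20 - 16*6)² = (-20 - 96)² = (-116)² = 13456)
-Y = -1*13456 = -13456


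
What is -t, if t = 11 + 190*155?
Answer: -29461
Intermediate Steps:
t = 29461 (t = 11 + 29450 = 29461)
-t = -1*29461 = -29461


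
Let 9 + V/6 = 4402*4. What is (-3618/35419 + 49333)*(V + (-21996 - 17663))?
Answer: 115209670069915/35419 ≈ 3.2528e+9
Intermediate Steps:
V = 105594 (V = -54 + 6*(4402*4) = -54 + 6*17608 = -54 + 105648 = 105594)
(-3618/35419 + 49333)*(V + (-21996 - 17663)) = (-3618/35419 + 49333)*(105594 + (-21996 - 17663)) = (-3618*1/35419 + 49333)*(105594 - 39659) = (-3618/35419 + 49333)*65935 = (1747321909/35419)*65935 = 115209670069915/35419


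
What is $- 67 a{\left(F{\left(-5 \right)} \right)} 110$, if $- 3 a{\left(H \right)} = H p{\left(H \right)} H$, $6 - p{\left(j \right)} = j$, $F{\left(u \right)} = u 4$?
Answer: $\frac{76648000}{3} \approx 2.5549 \cdot 10^{7}$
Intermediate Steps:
$F{\left(u \right)} = 4 u$
$p{\left(j \right)} = 6 - j$
$a{\left(H \right)} = - \frac{H^{2} \left(6 - H\right)}{3}$ ($a{\left(H \right)} = - \frac{H \left(6 - H\right) H}{3} = - \frac{H^{2} \left(6 - H\right)}{3}$)
$- 67 a{\left(F{\left(-5 \right)} \right)} 110 = - 67 \frac{\left(4 \left(-5\right)\right)^{2} \left(-6 + 4 \left(-5\right)\right)}{3} \cdot 110 = - 67 \frac{\left(-20\right)^{2} \left(-6 - 20\right)}{3} \cdot 110 = - 67 \cdot \frac{1}{3} \cdot 400 \left(-26\right) 110 = \left(-67\right) \left(- \frac{10400}{3}\right) 110 = \frac{696800}{3} \cdot 110 = \frac{76648000}{3}$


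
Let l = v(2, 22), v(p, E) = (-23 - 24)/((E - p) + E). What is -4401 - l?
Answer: -184795/42 ≈ -4399.9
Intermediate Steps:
v(p, E) = -47/(-p + 2*E)
l = -47/42 (l = 47/(2 - 2*22) = 47/(2 - 44) = 47/(-42) = 47*(-1/42) = -47/42 ≈ -1.1190)
-4401 - l = -4401 - 1*(-47/42) = -4401 + 47/42 = -184795/42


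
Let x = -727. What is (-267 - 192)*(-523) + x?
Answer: 239330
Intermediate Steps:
(-267 - 192)*(-523) + x = (-267 - 192)*(-523) - 727 = -459*(-523) - 727 = 240057 - 727 = 239330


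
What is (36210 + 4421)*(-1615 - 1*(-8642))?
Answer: 285514037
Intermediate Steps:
(36210 + 4421)*(-1615 - 1*(-8642)) = 40631*(-1615 + 8642) = 40631*7027 = 285514037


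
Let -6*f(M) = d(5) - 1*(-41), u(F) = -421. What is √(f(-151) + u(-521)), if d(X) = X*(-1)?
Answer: I*√427 ≈ 20.664*I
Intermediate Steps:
d(X) = -X
f(M) = -6 (f(M) = -(-1*5 - 1*(-41))/6 = -(-5 + 41)/6 = -⅙*36 = -6)
√(f(-151) + u(-521)) = √(-6 - 421) = √(-427) = I*√427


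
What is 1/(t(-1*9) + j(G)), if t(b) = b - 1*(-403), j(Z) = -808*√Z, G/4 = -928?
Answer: 197/1211793202 + 1616*I*√58/605896601 ≈ 1.6257e-7 + 2.0312e-5*I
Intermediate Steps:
G = -3712 (G = 4*(-928) = -3712)
t(b) = 403 + b (t(b) = b + 403 = 403 + b)
1/(t(-1*9) + j(G)) = 1/((403 - 1*9) - 6464*I*√58) = 1/((403 - 9) - 6464*I*√58) = 1/(394 - 6464*I*√58)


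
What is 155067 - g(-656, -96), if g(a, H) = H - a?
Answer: 154507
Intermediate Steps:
155067 - g(-656, -96) = 155067 - (-96 - 1*(-656)) = 155067 - (-96 + 656) = 155067 - 1*560 = 155067 - 560 = 154507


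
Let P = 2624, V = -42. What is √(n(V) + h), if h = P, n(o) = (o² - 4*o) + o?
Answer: √4514 ≈ 67.186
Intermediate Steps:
n(o) = o² - 3*o
h = 2624
√(n(V) + h) = √(-42*(-3 - 42) + 2624) = √(-42*(-45) + 2624) = √(1890 + 2624) = √4514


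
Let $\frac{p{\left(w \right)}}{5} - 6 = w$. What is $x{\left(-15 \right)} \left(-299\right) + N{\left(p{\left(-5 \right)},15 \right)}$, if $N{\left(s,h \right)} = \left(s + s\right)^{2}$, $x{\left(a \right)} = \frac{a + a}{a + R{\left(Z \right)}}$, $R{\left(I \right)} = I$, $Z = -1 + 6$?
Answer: $-797$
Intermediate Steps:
$Z = 5$
$p{\left(w \right)} = 30 + 5 w$
$x{\left(a \right)} = \frac{2 a}{5 + a}$ ($x{\left(a \right)} = \frac{a + a}{a + 5} = \frac{2 a}{5 + a}$)
$N{\left(s,h \right)} = 4 s^{2}$ ($N{\left(s,h \right)} = \left(2 s\right)^{2} = 4 s^{2}$)
$x{\left(-15 \right)} \left(-299\right) + N{\left(p{\left(-5 \right)},15 \right)} = 2 \left(-15\right) \frac{1}{5 - 15} \left(-299\right) + 4 \left(30 + 5 \left(-5\right)\right)^{2} = 2 \left(-15\right) \frac{1}{-10} \left(-299\right) + 4 \left(30 - 25\right)^{2} = 2 \left(-15\right) \left(- \frac{1}{10}\right) \left(-299\right) + 4 \cdot 5^{2} = 3 \left(-299\right) + 4 \cdot 25 = -897 + 100 = -797$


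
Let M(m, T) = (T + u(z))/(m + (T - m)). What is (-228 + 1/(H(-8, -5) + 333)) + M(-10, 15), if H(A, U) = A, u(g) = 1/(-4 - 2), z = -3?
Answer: -1327997/5850 ≈ -227.01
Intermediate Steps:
u(g) = -⅙ (u(g) = 1/(-6) = -⅙)
M(m, T) = (-⅙ + T)/T (M(m, T) = (T - ⅙)/(m + (T - m)) = (-⅙ + T)/T)
(-228 + 1/(H(-8, -5) + 333)) + M(-10, 15) = (-228 + 1/(-8 + 333)) + (-⅙ + 15)/15 = (-228 + 1/325) + (1/15)*(89/6) = (-228 + 1/325) + 89/90 = -74099/325 + 89/90 = -1327997/5850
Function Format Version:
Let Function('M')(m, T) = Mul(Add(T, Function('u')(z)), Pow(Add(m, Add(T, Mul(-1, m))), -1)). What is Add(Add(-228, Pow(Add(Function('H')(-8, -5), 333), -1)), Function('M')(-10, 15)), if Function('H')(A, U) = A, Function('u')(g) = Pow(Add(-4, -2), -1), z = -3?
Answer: Rational(-1327997, 5850) ≈ -227.01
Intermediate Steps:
Function('u')(g) = Rational(-1, 6) (Function('u')(g) = Pow(-6, -1) = Rational(-1, 6))
Function('M')(m, T) = Mul(Pow(T, -1), Add(Rational(-1, 6), T)) (Function('M')(m, T) = Mul(Add(T, Rational(-1, 6)), Pow(Add(m, Add(T, Mul(-1, m))), -1)) = Mul(Add(Rational(-1, 6), T), Pow(T, -1)) = Mul(Pow(T, -1), Add(Rational(-1, 6), T)))
Add(Add(-228, Pow(Add(Function('H')(-8, -5), 333), -1)), Function('M')(-10, 15)) = Add(Add(-228, Pow(Add(-8, 333), -1)), Mul(Pow(15, -1), Add(Rational(-1, 6), 15))) = Add(Add(-228, Pow(325, -1)), Mul(Rational(1, 15), Rational(89, 6))) = Add(Add(-228, Rational(1, 325)), Rational(89, 90)) = Add(Rational(-74099, 325), Rational(89, 90)) = Rational(-1327997, 5850)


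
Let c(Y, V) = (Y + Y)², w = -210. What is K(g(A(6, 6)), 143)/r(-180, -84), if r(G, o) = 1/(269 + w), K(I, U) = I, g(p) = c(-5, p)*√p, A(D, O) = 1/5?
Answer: 1180*√5 ≈ 2638.6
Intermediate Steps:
c(Y, V) = 4*Y² (c(Y, V) = (2*Y)² = 4*Y²)
A(D, O) = ⅕
g(p) = 100*√p (g(p) = (4*(-5)²)*√p = (4*25)*√p = 100*√p)
r(G, o) = 1/59 (r(G, o) = 1/(269 - 210) = 1/59)
K(g(A(6, 6)), 143)/r(-180, -84) = (100*√(⅕))/(1/59) = (100*(√5/5))*59 = (20*√5)*59 = 1180*√5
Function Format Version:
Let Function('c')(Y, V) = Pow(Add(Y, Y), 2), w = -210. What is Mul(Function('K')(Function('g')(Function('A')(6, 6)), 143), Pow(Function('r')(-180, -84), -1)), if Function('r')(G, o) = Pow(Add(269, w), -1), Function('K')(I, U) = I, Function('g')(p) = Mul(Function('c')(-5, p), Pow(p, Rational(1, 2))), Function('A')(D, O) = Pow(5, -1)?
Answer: Mul(1180, Pow(5, Rational(1, 2))) ≈ 2638.6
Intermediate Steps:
Function('c')(Y, V) = Mul(4, Pow(Y, 2)) (Function('c')(Y, V) = Pow(Mul(2, Y), 2) = Mul(4, Pow(Y, 2)))
Function('A')(D, O) = Rational(1, 5)
Function('g')(p) = Mul(100, Pow(p, Rational(1, 2))) (Function('g')(p) = Mul(Mul(4, Pow(-5, 2)), Pow(p, Rational(1, 2))) = Mul(Mul(4, 25), Pow(p, Rational(1, 2))) = Mul(100, Pow(p, Rational(1, 2))))
Function('r')(G, o) = Rational(1, 59) (Function('r')(G, o) = Pow(Add(269, -210), -1) = Pow(59, -1) = Rational(1, 59))
Mul(Function('K')(Function('g')(Function('A')(6, 6)), 143), Pow(Function('r')(-180, -84), -1)) = Mul(Mul(100, Pow(Rational(1, 5), Rational(1, 2))), Pow(Rational(1, 59), -1)) = Mul(Mul(100, Mul(Rational(1, 5), Pow(5, Rational(1, 2)))), 59) = Mul(Mul(20, Pow(5, Rational(1, 2))), 59) = Mul(1180, Pow(5, Rational(1, 2)))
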